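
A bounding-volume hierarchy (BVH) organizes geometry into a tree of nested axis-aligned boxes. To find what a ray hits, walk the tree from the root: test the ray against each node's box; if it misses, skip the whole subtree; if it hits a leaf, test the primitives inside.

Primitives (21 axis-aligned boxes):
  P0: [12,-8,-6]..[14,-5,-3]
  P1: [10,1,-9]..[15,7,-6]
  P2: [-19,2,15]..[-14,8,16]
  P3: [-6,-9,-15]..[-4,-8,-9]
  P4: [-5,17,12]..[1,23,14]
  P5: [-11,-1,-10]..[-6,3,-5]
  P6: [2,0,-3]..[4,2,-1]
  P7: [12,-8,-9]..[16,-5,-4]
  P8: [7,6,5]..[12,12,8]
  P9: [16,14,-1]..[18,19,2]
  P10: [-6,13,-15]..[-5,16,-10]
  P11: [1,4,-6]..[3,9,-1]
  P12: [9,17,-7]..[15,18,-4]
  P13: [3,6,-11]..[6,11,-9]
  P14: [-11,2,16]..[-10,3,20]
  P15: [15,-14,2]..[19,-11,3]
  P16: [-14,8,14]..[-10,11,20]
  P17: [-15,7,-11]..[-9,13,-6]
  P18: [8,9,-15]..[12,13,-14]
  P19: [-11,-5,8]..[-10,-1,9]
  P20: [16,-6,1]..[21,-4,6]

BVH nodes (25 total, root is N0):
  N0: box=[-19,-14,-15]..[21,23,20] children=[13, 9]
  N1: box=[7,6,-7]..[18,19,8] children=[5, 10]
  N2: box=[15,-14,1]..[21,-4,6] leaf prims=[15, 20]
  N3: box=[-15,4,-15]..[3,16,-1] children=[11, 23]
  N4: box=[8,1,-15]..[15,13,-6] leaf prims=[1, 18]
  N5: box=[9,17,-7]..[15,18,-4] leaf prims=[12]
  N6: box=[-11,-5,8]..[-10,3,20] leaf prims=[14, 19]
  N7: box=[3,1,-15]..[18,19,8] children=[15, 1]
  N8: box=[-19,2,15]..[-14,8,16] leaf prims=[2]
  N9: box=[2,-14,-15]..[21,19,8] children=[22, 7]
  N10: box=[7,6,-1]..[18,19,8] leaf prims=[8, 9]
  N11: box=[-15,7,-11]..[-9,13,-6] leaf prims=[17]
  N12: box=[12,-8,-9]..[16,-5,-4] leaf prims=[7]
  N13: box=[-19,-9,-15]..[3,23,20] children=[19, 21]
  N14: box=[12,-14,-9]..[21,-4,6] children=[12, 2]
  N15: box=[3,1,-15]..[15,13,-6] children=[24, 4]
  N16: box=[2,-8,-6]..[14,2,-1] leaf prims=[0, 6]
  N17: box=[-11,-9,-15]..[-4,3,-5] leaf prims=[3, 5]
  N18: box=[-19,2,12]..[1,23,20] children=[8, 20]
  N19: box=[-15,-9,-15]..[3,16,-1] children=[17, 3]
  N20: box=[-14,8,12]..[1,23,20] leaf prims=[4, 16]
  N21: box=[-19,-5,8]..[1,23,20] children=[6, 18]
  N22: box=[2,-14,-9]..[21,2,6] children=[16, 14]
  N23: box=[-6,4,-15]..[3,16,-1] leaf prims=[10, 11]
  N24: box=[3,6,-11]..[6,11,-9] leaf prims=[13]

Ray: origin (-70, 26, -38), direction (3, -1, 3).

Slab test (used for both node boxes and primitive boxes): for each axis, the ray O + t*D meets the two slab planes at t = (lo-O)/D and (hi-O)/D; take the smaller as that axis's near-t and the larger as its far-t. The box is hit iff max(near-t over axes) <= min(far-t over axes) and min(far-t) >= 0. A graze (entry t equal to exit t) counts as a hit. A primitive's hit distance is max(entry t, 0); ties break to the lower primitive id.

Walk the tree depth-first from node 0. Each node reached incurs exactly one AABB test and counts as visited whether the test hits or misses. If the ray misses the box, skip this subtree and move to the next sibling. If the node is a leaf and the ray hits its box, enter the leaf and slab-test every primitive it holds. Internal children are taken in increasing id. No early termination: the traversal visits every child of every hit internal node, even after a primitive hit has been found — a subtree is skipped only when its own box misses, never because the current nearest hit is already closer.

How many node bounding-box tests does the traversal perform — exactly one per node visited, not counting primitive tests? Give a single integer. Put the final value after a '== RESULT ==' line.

Walk:
N0 x:[17,91/3] y:[3,40] z:[23/3,58/3] -> hit [17,58/3], descend [9, 13]
  N9 x:[24,91/3] y:[7,40] z:[23/3,46/3] -> miss, prune
  N13 x:[17,73/3] y:[3,35] z:[23/3,58/3] -> hit [17,58/3], descend [19, 21]
    N19 x:[55/3,73/3] y:[10,35] z:[23/3,37/3] -> miss, prune
    N21 x:[17,71/3] y:[3,31] z:[46/3,58/3] -> hit [17,58/3], descend [6, 18]
      N6 x:[59/3,20] y:[23,31] z:[46/3,58/3] -> miss, prune
      N18 x:[17,71/3] y:[3,24] z:[50/3,58/3] -> hit [17,58/3], descend [8, 20]
        N8 x:[17,56/3] y:[18,24] z:[53/3,18] -> hit [18,18] leaf, test {P2@t=18}
        N20 x:[56/3,71/3] y:[3,18] z:[50/3,58/3] -> miss, prune

9 AABB tests over nodes [0, 9, 13, 19, 21, 6, 18, 8, 20]; 1 leaf entered; closest P2.

== RESULT ==
9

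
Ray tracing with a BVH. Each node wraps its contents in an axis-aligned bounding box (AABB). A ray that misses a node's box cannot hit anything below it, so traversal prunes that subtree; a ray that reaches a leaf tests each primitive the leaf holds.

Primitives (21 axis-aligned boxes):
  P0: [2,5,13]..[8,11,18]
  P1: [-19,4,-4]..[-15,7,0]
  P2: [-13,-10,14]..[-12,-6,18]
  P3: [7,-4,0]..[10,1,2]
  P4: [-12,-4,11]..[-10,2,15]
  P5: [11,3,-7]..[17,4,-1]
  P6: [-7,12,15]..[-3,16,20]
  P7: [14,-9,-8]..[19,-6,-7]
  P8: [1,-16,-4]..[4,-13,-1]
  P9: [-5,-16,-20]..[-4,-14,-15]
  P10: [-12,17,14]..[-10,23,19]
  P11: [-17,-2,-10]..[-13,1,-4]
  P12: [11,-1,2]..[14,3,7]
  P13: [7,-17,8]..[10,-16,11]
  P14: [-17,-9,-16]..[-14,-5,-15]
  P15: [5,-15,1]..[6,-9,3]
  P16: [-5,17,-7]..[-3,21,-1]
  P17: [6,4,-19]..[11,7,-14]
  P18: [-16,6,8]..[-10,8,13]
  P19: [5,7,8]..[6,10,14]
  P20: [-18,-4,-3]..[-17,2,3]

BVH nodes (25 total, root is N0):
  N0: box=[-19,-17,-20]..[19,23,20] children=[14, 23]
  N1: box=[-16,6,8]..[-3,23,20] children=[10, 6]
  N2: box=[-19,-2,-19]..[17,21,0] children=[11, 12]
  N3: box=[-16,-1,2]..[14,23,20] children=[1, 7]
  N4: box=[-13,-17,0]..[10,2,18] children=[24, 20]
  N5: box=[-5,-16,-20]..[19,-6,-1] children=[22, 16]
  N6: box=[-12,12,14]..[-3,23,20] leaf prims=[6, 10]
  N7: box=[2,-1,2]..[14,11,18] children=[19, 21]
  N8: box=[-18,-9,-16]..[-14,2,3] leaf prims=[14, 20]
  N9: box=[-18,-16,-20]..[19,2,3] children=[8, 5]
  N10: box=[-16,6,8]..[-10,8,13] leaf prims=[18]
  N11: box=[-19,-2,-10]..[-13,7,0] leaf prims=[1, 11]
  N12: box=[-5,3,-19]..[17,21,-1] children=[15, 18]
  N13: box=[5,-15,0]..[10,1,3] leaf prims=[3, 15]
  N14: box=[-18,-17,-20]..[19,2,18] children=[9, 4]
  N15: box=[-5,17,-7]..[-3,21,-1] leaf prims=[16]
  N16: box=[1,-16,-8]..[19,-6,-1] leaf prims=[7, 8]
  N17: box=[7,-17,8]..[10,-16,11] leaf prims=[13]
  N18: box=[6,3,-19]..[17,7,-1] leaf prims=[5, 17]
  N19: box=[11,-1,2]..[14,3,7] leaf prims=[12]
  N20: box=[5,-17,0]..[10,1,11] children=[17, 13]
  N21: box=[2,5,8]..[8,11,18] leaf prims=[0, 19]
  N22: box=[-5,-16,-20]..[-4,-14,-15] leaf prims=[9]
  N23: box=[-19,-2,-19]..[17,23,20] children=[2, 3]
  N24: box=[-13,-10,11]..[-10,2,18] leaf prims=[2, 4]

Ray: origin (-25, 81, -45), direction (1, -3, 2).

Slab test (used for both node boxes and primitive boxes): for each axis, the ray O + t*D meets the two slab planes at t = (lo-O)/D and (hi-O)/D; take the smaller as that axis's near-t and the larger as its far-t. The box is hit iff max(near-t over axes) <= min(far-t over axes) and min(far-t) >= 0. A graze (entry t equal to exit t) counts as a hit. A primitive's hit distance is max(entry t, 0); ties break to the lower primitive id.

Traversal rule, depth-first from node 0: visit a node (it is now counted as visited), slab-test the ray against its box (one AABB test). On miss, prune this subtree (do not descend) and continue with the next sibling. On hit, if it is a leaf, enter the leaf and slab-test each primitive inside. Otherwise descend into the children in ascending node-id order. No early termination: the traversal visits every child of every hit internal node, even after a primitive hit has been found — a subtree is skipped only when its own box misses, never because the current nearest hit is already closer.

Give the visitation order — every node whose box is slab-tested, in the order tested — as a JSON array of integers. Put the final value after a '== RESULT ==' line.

Walk:
N0 x:[6,44] y:[58/3,98/3] z:[25/2,65/2] -> hit [58/3,65/2], descend [14, 23]
  N14 x:[7,44] y:[79/3,98/3] z:[25/2,63/2] -> hit [79/3,63/2], descend [4, 9]
    N4 x:[12,35] y:[79/3,98/3] z:[45/2,63/2] -> hit [79/3,63/2], descend [20, 24]
      N20 x:[30,35] y:[80/3,98/3] z:[45/2,28] -> miss, prune
      N24 x:[12,15] y:[79/3,91/3] z:[28,63/2] -> miss, prune
    N9 x:[7,44] y:[79/3,97/3] z:[25/2,24] -> miss, prune
  N23 x:[6,42] y:[58/3,83/3] z:[13,65/2] -> hit [58/3,83/3], descend [2, 3]
    N2 x:[6,42] y:[20,83/3] z:[13,45/2] -> hit [20,45/2], descend [11, 12]
      N11 x:[6,12] y:[74/3,83/3] z:[35/2,45/2] -> miss, prune
      N12 x:[20,42] y:[20,26] z:[13,22] -> hit [20,22], descend [15, 18]
        N15 x:[20,22] y:[20,64/3] z:[19,22] -> hit [20,64/3] leaf, test {P16@t=20}
        N18 x:[31,42] y:[74/3,26] z:[13,22] -> miss, prune
    N3 x:[9,39] y:[58/3,82/3] z:[47/2,65/2] -> hit [47/2,82/3], descend [1, 7]
      N1 x:[9,22] y:[58/3,25] z:[53/2,65/2] -> miss, prune
      N7 x:[27,39] y:[70/3,82/3] z:[47/2,63/2] -> hit [27,82/3], descend [19, 21]
        N19 x:[36,39] y:[26,82/3] z:[47/2,26] -> miss, prune
        N21 x:[27,33] y:[70/3,76/3] z:[53/2,63/2] -> miss, prune

Summary -> nodes [0, 14, 4, 20, 24, 9, 23, 2, 11, 12, 15, 18, 3, 1, 7, 19, 21]; box-tests=17; leaf-entries=1; first=P16

== RESULT ==
[0, 14, 4, 20, 24, 9, 23, 2, 11, 12, 15, 18, 3, 1, 7, 19, 21]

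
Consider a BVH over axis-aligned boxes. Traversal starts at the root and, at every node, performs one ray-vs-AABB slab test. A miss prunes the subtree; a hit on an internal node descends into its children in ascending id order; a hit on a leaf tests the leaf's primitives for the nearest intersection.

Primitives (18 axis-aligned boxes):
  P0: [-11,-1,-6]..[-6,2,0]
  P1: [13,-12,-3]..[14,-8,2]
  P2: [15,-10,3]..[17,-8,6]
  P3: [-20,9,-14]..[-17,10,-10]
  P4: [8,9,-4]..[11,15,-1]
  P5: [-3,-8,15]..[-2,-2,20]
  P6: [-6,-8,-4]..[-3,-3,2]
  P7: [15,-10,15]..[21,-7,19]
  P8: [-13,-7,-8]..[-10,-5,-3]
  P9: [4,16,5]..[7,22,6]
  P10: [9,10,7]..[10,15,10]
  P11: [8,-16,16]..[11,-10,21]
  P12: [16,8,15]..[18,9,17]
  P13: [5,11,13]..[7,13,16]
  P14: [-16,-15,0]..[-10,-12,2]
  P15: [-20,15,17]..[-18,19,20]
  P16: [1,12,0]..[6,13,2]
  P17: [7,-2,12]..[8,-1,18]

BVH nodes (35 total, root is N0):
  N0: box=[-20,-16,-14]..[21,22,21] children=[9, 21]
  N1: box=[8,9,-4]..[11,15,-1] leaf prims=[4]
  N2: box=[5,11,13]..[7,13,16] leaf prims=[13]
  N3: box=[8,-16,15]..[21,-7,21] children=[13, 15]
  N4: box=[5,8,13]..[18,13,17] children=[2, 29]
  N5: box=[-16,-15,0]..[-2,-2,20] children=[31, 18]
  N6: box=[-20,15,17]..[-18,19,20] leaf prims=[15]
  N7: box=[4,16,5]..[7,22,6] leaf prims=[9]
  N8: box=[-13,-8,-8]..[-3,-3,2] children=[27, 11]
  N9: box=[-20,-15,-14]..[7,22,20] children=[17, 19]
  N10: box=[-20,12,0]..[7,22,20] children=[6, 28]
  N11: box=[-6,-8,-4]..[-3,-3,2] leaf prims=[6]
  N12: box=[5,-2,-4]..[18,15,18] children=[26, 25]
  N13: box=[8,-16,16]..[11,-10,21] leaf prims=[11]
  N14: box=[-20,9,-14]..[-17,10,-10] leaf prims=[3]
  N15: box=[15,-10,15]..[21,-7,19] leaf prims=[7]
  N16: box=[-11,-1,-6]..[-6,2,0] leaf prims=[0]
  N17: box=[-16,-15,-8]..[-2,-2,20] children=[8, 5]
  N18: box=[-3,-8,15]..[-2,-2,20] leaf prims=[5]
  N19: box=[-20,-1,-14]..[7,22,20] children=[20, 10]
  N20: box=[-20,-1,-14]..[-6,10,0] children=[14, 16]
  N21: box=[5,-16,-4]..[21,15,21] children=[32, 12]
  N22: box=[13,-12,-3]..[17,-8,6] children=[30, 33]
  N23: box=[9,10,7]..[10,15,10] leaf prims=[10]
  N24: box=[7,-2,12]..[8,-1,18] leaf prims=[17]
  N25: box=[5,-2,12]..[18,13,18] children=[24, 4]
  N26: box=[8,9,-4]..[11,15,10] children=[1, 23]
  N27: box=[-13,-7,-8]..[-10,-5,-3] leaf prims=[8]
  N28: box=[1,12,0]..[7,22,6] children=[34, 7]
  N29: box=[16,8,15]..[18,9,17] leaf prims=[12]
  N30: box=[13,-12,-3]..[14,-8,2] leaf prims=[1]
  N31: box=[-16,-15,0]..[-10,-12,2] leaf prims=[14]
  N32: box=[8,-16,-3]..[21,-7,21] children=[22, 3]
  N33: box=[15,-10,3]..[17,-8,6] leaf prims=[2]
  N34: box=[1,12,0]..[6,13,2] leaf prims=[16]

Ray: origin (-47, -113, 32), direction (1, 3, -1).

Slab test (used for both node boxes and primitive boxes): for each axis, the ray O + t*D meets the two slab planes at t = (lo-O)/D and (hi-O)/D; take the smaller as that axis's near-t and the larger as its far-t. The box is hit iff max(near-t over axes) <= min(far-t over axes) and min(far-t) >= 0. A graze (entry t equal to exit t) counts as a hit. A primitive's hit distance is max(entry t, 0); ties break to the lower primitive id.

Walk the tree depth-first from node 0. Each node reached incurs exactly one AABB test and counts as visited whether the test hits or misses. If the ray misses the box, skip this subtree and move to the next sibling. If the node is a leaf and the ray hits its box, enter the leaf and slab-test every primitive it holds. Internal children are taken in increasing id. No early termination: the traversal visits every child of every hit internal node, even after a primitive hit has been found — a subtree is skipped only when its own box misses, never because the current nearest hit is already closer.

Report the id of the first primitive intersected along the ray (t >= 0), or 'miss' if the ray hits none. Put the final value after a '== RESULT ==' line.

Traverse from the root:
N0 x:[27,68] y:[97/3,45] z:[11,46] -> hit [97/3,45], descend [9, 21]
  N9 x:[27,54] y:[98/3,45] z:[12,46] -> hit [98/3,45], descend [17, 19]
    N17 x:[31,45] y:[98/3,37] z:[12,40] -> hit [98/3,37], descend [5, 8]
      N5 x:[31,45] y:[98/3,37] z:[12,32] -> miss, prune
      N8 x:[34,44] y:[35,110/3] z:[30,40] -> hit [35,110/3], descend [11, 27]
        N11 x:[41,44] y:[35,110/3] z:[30,36] -> miss, prune
        N27 x:[34,37] y:[106/3,36] z:[35,40] -> hit [106/3,36] leaf, test {P8@t=106/3}
    N19 x:[27,54] y:[112/3,45] z:[12,46] -> hit [112/3,45], descend [10, 20]
      N10 x:[27,54] y:[125/3,45] z:[12,32] -> miss, prune
      N20 x:[27,41] y:[112/3,41] z:[32,46] -> hit [112/3,41], descend [14, 16]
        N14 x:[27,30] y:[122/3,41] z:[42,46] -> miss, prune
        N16 x:[36,41] y:[112/3,115/3] z:[32,38] -> hit [112/3,38] leaf, test {P0@t=112/3}
  N21 x:[52,68] y:[97/3,128/3] z:[11,36] -> miss, prune

Visited [0, 9, 17, 5, 8, 11, 27, 19, 10, 20, 14, 16, 21]. Tests: 13 box, 2 leaf. Nearest: P8.

== RESULT ==
8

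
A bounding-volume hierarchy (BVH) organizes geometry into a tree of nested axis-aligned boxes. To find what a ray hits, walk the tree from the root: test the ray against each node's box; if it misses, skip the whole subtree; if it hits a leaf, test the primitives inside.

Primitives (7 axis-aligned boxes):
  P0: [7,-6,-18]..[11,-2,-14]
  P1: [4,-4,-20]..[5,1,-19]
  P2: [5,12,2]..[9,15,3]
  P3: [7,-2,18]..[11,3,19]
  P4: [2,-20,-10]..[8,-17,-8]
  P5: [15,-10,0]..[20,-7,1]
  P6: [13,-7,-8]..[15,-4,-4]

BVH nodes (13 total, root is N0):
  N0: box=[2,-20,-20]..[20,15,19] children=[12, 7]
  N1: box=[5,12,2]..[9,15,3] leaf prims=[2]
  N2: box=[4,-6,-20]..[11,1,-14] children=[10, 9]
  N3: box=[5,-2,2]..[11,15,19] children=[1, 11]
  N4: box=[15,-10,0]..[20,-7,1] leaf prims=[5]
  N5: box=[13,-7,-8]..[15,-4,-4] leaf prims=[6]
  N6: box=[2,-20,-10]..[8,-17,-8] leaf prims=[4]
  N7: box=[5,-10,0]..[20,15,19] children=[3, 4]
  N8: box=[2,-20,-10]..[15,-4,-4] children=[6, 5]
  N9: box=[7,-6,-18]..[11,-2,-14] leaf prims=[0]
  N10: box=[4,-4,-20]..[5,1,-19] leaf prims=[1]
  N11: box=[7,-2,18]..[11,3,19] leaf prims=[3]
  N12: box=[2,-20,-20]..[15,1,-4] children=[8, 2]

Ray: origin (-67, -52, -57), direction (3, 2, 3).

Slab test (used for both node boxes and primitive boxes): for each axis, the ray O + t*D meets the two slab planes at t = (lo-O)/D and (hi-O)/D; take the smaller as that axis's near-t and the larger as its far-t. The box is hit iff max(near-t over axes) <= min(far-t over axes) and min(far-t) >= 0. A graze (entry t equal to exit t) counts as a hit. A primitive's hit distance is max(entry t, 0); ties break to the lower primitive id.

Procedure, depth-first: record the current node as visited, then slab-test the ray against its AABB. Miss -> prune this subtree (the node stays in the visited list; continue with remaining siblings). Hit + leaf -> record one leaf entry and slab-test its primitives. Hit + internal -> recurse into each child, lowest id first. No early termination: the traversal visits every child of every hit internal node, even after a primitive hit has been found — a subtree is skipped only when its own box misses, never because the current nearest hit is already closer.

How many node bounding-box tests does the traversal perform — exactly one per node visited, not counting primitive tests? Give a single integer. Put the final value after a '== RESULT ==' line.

Trace the traversal:
N0 x:[23,29] y:[16,67/2] z:[37/3,76/3] -> hit [23,76/3], descend [7, 12]
  N7 x:[24,29] y:[21,67/2] z:[19,76/3] -> hit [24,76/3], descend [3, 4]
    N3 x:[24,26] y:[25,67/2] z:[59/3,76/3] -> hit [25,76/3], descend [1, 11]
      N1 x:[24,76/3] y:[32,67/2] z:[59/3,20] -> miss, prune
      N11 x:[74/3,26] y:[25,55/2] z:[25,76/3] -> hit [25,76/3] leaf, test {P3@t=25}
    N4 x:[82/3,29] y:[21,45/2] z:[19,58/3] -> miss, prune
  N12 x:[23,82/3] y:[16,53/2] z:[37/3,53/3] -> miss, prune

Summary -> nodes [0, 7, 3, 1, 11, 4, 12]; box-tests=7; leaf-entries=1; first=P3

== RESULT ==
7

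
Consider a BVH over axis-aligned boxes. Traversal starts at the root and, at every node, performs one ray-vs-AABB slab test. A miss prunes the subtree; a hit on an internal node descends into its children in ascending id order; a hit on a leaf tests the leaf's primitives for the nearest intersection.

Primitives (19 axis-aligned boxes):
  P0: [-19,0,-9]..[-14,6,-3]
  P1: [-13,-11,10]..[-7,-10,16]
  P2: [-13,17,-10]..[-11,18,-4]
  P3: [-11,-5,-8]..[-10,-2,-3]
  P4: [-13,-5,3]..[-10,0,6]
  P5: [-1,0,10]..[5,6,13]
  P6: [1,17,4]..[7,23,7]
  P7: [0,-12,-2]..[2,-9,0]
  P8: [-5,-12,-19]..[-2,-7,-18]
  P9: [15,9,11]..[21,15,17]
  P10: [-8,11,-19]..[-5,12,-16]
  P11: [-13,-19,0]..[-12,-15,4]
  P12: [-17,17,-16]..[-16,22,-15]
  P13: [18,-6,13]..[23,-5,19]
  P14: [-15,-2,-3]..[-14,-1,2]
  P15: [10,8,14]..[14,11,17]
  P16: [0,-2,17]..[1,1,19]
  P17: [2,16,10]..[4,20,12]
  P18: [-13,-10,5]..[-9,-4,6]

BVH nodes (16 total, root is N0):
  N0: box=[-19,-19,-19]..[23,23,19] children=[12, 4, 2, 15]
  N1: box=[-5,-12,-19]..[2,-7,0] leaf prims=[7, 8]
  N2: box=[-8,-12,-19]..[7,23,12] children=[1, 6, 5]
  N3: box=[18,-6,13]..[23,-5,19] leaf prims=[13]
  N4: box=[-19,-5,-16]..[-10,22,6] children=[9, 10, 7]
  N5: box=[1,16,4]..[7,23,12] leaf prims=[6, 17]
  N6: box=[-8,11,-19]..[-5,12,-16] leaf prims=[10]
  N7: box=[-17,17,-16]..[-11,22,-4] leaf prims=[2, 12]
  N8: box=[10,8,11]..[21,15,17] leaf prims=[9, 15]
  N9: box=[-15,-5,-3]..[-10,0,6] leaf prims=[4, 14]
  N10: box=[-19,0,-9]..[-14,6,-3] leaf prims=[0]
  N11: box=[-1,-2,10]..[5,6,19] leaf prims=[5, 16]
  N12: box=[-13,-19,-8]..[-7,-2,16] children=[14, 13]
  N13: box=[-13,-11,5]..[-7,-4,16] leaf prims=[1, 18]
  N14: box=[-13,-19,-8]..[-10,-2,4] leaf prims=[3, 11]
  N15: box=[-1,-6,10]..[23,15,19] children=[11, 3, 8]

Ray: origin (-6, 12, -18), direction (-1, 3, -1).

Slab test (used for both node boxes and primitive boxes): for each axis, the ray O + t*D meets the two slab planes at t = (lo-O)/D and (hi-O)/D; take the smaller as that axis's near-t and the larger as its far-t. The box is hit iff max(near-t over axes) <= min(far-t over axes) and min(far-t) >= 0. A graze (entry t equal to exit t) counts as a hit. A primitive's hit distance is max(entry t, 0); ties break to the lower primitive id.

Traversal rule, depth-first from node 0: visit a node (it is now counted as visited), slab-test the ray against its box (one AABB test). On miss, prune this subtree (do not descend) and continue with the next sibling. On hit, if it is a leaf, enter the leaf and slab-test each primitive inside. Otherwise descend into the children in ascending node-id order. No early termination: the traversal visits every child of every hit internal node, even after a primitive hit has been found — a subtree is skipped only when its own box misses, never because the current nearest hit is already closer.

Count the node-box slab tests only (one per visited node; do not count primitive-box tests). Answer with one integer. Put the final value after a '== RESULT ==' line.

Trace the traversal:
N0 x:[-29,13] y:[-31/3,11/3] z:[-37,1] -> hit [-31/3,1], descend [2, 4, 12, 15]
  N2 x:[-13,2] y:[-8,11/3] z:[-30,1] -> hit [-8,1], descend [1, 5, 6]
    N1 x:[-8,-1] y:[-8,-19/3] z:[-18,1] -> miss, prune
    N5 x:[-13,-7] y:[4/3,11/3] z:[-30,-22] -> miss, prune
    N6 x:[-1,2] y:[-1/3,0] z:[-2,1] -> hit [-1/3,0] leaf, test {P10@t=0}
  N4 x:[4,13] y:[-17/3,10/3] z:[-24,-2] -> miss, prune
  N12 x:[1,7] y:[-31/3,-14/3] z:[-34,-10] -> miss, prune
  N15 x:[-29,-5] y:[-6,1] z:[-37,-28] -> miss, prune

8 AABB tests over nodes [0, 2, 1, 5, 6, 4, 12, 15]; 1 leaf entered; closest P10.

== RESULT ==
8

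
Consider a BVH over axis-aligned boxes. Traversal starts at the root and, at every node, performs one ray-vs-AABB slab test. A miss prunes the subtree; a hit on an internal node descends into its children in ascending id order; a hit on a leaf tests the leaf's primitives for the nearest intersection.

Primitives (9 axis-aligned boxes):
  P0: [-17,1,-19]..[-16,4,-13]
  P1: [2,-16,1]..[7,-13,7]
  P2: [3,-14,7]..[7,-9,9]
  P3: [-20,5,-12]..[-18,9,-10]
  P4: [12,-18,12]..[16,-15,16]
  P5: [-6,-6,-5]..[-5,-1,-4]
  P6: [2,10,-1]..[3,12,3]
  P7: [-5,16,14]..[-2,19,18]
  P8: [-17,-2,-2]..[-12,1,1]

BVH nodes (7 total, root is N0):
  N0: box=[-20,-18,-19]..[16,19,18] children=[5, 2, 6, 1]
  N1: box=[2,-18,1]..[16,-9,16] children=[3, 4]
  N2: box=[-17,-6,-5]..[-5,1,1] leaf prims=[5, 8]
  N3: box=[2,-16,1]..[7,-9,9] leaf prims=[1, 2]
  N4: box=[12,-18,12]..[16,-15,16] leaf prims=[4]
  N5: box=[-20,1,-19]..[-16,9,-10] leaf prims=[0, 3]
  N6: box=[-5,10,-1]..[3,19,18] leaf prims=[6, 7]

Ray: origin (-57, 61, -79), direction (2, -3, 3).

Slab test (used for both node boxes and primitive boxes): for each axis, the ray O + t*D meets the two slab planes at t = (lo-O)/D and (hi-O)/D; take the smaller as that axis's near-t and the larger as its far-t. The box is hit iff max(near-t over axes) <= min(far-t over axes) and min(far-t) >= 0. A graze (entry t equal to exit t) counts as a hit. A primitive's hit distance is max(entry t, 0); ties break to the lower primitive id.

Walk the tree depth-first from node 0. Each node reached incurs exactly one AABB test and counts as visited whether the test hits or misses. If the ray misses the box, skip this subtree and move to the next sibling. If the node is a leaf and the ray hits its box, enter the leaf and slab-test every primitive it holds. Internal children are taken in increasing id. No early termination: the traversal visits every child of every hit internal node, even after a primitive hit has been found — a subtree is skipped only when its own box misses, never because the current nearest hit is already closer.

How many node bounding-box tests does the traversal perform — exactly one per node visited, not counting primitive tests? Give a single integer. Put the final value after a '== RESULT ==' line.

Walk:
N0 x:[37/2,73/2] y:[14,79/3] z:[20,97/3] -> hit [20,79/3], descend [1, 2, 5, 6]
  N1 x:[59/2,73/2] y:[70/3,79/3] z:[80/3,95/3] -> miss, prune
  N2 x:[20,26] y:[20,67/3] z:[74/3,80/3] -> miss, prune
  N5 x:[37/2,41/2] y:[52/3,20] z:[20,23] -> hit [20,20] leaf, test {P0@t=20, P3(miss)}
  N6 x:[26,30] y:[14,17] z:[26,97/3] -> miss, prune

Summary -> nodes [0, 1, 2, 5, 6]; box-tests=5; leaf-entries=1; first=P0

== RESULT ==
5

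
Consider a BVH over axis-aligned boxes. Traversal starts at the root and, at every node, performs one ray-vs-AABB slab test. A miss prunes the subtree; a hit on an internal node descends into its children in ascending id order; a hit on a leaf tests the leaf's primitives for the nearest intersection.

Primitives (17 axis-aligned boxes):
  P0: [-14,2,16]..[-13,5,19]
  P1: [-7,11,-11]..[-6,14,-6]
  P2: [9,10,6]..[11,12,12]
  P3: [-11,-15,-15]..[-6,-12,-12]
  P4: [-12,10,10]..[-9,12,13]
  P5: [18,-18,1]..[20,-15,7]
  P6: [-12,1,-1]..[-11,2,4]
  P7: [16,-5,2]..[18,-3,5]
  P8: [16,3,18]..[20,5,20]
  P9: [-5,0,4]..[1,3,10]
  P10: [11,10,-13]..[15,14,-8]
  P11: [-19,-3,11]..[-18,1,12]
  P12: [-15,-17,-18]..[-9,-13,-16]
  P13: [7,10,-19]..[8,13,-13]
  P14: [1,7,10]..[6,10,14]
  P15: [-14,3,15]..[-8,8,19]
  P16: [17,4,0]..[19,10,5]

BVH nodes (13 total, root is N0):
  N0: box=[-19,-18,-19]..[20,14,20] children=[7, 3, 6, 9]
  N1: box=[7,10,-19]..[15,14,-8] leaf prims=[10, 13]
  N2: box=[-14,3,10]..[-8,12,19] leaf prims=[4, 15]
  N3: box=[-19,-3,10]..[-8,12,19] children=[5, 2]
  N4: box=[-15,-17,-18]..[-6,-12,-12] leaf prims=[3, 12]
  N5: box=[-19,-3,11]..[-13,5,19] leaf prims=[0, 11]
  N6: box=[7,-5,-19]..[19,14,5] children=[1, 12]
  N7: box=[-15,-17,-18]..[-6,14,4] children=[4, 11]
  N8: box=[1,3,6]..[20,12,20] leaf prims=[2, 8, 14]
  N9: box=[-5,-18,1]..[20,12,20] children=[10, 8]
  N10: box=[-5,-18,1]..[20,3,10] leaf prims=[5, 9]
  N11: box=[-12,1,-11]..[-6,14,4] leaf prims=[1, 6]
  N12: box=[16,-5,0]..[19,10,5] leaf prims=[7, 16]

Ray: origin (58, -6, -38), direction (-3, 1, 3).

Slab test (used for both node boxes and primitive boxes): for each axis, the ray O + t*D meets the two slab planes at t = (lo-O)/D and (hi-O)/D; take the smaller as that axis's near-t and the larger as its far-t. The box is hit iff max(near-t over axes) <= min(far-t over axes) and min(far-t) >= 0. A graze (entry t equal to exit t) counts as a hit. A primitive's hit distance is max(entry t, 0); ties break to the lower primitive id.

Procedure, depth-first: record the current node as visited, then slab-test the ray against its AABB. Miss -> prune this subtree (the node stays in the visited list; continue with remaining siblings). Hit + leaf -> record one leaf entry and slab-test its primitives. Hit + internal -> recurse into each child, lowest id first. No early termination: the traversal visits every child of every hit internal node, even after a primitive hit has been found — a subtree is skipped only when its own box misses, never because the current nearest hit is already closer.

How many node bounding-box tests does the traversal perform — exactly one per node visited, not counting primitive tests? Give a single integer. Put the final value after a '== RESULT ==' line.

Walk:
N0 x:[38/3,77/3] y:[-12,20] z:[19/3,58/3] -> hit [38/3,58/3], descend [3, 6, 7, 9]
  N3 x:[22,77/3] y:[3,18] z:[16,19] -> miss, prune
  N6 x:[13,17] y:[1,20] z:[19/3,43/3] -> hit [13,43/3], descend [1, 12]
    N1 x:[43/3,17] y:[16,20] z:[19/3,10] -> miss, prune
    N12 x:[13,14] y:[1,16] z:[38/3,43/3] -> hit [13,14] leaf, test {P7(miss), P16@t=13}
  N7 x:[64/3,73/3] y:[-11,20] z:[20/3,14] -> miss, prune
  N9 x:[38/3,21] y:[-12,18] z:[13,58/3] -> hit [13,18], descend [8, 10]
    N8 x:[38/3,19] y:[9,18] z:[44/3,58/3] -> hit [44/3,18] leaf, test {P2@t=16, P8(miss), P14(miss)}
    N10 x:[38/3,21] y:[-12,9] z:[13,16] -> miss, prune

Summary -> nodes [0, 3, 6, 1, 12, 7, 9, 8, 10]; box-tests=9; leaf-entries=2; first=P16

== RESULT ==
9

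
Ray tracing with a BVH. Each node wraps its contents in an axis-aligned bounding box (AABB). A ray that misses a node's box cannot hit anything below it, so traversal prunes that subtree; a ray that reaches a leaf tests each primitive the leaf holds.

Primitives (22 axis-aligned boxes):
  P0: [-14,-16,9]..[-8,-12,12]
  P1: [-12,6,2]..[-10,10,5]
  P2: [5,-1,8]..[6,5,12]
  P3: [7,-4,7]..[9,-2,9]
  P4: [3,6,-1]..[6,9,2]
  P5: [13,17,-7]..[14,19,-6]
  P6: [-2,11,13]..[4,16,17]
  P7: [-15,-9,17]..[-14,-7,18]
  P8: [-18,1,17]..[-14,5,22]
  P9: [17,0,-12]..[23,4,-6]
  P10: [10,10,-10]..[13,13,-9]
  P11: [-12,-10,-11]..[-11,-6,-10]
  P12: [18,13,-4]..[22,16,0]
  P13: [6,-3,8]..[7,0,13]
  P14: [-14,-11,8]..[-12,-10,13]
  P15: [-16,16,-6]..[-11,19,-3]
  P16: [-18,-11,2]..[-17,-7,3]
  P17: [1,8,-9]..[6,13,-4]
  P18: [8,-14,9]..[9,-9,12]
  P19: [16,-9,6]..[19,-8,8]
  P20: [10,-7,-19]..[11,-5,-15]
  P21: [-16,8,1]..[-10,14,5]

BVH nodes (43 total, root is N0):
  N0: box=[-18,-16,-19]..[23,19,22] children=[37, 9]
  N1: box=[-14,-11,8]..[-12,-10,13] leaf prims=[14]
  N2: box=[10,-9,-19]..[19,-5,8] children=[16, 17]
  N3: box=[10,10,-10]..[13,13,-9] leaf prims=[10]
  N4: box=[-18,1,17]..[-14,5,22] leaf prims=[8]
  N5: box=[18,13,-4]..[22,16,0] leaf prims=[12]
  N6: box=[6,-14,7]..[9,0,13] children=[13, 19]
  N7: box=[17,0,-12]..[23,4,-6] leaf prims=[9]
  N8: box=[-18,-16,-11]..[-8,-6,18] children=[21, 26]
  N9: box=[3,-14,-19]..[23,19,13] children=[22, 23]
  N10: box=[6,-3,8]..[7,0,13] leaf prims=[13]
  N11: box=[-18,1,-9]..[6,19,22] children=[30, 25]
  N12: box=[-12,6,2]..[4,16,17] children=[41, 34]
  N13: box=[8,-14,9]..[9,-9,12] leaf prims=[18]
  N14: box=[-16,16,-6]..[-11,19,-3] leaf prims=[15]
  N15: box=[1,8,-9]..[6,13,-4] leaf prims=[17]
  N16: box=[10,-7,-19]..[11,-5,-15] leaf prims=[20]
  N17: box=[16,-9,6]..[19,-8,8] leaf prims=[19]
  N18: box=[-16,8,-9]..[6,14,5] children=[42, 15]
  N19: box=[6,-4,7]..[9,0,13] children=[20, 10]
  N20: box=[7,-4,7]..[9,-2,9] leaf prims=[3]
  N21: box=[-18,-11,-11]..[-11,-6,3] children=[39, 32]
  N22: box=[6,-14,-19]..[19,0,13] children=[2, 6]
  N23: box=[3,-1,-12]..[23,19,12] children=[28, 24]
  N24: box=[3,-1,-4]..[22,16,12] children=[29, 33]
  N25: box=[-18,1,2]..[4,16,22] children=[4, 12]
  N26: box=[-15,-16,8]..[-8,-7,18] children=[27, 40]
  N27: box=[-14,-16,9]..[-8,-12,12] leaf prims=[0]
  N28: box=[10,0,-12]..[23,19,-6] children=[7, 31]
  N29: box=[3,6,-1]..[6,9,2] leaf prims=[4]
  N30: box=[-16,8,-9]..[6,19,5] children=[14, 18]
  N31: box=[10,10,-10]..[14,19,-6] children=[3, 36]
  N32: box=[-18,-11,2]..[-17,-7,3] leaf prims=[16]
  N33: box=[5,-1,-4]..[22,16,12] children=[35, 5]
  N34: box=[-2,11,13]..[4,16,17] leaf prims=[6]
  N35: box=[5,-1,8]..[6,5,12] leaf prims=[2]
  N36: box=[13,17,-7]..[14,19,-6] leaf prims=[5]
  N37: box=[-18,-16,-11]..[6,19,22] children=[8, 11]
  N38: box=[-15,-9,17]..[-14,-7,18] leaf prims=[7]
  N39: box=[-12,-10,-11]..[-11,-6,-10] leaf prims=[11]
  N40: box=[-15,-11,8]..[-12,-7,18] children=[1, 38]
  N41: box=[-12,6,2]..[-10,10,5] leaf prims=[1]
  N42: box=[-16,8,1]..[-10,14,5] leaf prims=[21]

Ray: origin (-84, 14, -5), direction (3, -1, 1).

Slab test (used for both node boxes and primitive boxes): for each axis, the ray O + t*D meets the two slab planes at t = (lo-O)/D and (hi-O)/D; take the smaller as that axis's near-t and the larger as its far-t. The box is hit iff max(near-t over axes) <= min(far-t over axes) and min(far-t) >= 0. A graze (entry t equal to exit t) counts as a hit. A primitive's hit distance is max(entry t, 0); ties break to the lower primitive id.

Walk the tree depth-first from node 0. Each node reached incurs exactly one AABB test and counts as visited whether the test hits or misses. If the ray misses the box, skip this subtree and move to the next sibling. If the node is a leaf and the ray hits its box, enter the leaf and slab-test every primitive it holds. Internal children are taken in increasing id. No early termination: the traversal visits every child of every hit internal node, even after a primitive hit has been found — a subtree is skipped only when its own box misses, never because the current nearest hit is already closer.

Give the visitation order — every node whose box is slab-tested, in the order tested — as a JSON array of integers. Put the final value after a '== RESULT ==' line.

Traverse from the root:
N0 x:[22,107/3] y:[-5,30] z:[-14,27] -> hit [22,27], descend [9, 37]
  N9 x:[29,107/3] y:[-5,28] z:[-14,18] -> miss, prune
  N37 x:[22,30] y:[-5,30] z:[-6,27] -> hit [22,27], descend [8, 11]
    N8 x:[22,76/3] y:[20,30] z:[-6,23] -> hit [22,23], descend [21, 26]
      N21 x:[22,73/3] y:[20,25] z:[-6,8] -> miss, prune
      N26 x:[23,76/3] y:[21,30] z:[13,23] -> hit [23,23], descend [27, 40]
        N27 x:[70/3,76/3] y:[26,30] z:[14,17] -> miss, prune
        N40 x:[23,24] y:[21,25] z:[13,23] -> hit [23,23], descend [1, 38]
          N1 x:[70/3,24] y:[24,25] z:[13,18] -> miss, prune
          N38 x:[23,70/3] y:[21,23] z:[22,23] -> hit [23,23] leaf, test {P7@t=23}
    N11 x:[22,30] y:[-5,13] z:[-4,27] -> miss, prune

Summary -> nodes [0, 9, 37, 8, 21, 26, 27, 40, 1, 38, 11]; box-tests=11; leaf-entries=1; first=P7

== RESULT ==
[0, 9, 37, 8, 21, 26, 27, 40, 1, 38, 11]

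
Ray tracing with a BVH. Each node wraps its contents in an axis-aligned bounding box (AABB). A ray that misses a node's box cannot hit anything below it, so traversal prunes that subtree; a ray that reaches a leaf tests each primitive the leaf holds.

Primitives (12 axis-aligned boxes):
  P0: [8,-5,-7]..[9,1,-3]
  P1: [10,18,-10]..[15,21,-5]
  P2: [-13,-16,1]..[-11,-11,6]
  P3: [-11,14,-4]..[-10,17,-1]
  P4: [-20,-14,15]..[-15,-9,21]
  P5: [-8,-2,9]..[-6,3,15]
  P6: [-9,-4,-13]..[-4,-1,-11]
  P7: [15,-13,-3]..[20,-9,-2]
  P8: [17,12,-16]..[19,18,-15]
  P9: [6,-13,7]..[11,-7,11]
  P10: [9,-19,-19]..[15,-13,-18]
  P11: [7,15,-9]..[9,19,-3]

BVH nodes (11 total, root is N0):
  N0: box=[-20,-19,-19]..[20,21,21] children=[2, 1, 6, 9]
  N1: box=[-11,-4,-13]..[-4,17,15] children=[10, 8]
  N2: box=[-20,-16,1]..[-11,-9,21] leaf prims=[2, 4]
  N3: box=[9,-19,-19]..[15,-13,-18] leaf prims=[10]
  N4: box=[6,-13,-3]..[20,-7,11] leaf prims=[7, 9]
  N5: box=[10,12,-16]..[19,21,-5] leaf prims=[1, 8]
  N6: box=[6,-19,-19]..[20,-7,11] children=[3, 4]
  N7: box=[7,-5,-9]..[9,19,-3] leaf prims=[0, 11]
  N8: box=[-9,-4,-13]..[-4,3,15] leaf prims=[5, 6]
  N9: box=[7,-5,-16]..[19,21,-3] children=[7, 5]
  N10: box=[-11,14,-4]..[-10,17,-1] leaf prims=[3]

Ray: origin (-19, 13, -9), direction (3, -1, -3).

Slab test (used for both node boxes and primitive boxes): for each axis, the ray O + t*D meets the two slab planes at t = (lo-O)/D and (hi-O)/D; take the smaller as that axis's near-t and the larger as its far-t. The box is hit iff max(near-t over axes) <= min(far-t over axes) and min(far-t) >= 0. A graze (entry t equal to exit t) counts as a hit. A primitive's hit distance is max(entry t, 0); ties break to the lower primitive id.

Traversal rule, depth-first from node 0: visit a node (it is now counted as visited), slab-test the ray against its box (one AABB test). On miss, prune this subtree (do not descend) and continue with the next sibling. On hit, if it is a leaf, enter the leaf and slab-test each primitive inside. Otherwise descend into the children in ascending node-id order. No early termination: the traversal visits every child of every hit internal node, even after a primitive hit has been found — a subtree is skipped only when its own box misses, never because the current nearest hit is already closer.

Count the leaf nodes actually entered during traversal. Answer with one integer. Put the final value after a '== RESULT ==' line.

Traverse from the root:
N0 x:[-1/3,13] y:[-8,32] z:[-10,10/3] -> hit [-1/3,10/3], descend [1, 2, 6, 9]
  N1 x:[8/3,5] y:[-4,17] z:[-8,4/3] -> miss, prune
  N2 x:[-1/3,8/3] y:[22,29] z:[-10,-10/3] -> miss, prune
  N6 x:[25/3,13] y:[20,32] z:[-20/3,10/3] -> miss, prune
  N9 x:[26/3,38/3] y:[-8,18] z:[-2,7/3] -> miss, prune

5 AABB tests over nodes [0, 1, 2, 6, 9]; 0 leaves entered; closest miss.

== RESULT ==
0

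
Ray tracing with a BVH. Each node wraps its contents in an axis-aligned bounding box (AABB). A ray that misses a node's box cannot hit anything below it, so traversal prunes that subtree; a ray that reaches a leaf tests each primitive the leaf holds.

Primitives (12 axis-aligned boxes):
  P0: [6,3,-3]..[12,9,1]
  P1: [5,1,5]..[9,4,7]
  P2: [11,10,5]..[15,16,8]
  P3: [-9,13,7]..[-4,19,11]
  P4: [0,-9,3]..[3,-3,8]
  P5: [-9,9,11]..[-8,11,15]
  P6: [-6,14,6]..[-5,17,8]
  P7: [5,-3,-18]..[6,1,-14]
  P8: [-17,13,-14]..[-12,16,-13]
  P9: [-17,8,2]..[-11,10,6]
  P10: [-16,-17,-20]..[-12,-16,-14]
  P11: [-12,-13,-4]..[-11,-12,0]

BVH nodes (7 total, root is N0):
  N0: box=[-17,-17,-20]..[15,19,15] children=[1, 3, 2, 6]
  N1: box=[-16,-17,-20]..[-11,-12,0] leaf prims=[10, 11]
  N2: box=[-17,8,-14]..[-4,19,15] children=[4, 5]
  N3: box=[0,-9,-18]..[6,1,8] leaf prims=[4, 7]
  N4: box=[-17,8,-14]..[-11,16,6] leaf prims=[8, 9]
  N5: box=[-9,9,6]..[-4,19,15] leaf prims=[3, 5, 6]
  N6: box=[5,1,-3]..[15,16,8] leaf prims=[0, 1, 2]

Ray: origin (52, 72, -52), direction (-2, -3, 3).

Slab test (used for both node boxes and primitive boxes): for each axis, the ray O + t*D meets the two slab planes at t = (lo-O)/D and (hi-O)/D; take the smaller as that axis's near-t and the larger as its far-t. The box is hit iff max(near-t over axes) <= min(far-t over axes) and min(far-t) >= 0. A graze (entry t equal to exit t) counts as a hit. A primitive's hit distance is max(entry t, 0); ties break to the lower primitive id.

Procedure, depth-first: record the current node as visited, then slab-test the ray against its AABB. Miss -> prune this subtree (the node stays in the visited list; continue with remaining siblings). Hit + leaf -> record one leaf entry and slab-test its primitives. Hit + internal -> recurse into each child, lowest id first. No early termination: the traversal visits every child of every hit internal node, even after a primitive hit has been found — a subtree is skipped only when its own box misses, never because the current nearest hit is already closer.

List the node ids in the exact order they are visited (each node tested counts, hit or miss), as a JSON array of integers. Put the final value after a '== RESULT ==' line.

Traverse from the root:
N0 x:[37/2,69/2] y:[53/3,89/3] z:[32/3,67/3] -> hit [37/2,67/3], descend [1, 2, 3, 6]
  N1 x:[63/2,34] y:[28,89/3] z:[32/3,52/3] -> miss, prune
  N2 x:[28,69/2] y:[53/3,64/3] z:[38/3,67/3] -> miss, prune
  N3 x:[23,26] y:[71/3,27] z:[34/3,20] -> miss, prune
  N6 x:[37/2,47/2] y:[56/3,71/3] z:[49/3,20] -> hit [56/3,20] leaf, test {P0(miss), P1(miss), P2@t=19}

Visited [0, 1, 2, 3, 6]. Tests: 5 box, 1 leaf. Nearest: P2.

== RESULT ==
[0, 1, 2, 3, 6]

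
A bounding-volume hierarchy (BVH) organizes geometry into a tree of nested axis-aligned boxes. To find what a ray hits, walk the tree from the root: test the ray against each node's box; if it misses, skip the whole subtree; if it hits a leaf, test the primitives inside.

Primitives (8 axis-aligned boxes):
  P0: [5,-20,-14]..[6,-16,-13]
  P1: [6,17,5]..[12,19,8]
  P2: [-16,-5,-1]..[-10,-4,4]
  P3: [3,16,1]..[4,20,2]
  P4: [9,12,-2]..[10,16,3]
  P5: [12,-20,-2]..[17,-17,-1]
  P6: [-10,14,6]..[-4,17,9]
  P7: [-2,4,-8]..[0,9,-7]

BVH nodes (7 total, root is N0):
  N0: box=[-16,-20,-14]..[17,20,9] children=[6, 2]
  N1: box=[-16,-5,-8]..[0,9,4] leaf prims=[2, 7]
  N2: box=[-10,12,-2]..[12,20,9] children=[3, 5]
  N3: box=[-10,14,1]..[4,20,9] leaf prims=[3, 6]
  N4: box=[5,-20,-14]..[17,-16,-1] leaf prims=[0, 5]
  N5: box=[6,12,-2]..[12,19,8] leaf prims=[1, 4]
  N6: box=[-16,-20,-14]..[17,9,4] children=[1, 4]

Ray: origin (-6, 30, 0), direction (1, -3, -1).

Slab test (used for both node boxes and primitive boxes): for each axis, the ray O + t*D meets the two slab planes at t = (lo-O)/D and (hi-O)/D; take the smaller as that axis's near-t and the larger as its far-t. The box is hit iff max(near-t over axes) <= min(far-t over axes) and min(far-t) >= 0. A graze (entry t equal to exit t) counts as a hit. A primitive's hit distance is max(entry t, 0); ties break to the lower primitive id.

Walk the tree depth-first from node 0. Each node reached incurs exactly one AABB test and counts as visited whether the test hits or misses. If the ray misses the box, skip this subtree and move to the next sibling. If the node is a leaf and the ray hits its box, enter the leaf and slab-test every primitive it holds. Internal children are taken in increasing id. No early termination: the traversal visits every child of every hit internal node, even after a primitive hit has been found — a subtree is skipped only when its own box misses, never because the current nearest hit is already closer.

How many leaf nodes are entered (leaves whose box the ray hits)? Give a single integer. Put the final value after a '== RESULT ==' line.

Trace the traversal:
N0 x:[-10,23] y:[10/3,50/3] z:[-9,14] -> hit [10/3,14], descend [2, 6]
  N2 x:[-4,18] y:[10/3,6] z:[-9,2] -> miss, prune
  N6 x:[-10,23] y:[7,50/3] z:[-4,14] -> hit [7,14], descend [1, 4]
    N1 x:[-10,6] y:[7,35/3] z:[-4,8] -> miss, prune
    N4 x:[11,23] y:[46/3,50/3] z:[1,14] -> miss, prune

Summary -> nodes [0, 2, 6, 1, 4]; box-tests=5; leaf-entries=0; first=miss

== RESULT ==
0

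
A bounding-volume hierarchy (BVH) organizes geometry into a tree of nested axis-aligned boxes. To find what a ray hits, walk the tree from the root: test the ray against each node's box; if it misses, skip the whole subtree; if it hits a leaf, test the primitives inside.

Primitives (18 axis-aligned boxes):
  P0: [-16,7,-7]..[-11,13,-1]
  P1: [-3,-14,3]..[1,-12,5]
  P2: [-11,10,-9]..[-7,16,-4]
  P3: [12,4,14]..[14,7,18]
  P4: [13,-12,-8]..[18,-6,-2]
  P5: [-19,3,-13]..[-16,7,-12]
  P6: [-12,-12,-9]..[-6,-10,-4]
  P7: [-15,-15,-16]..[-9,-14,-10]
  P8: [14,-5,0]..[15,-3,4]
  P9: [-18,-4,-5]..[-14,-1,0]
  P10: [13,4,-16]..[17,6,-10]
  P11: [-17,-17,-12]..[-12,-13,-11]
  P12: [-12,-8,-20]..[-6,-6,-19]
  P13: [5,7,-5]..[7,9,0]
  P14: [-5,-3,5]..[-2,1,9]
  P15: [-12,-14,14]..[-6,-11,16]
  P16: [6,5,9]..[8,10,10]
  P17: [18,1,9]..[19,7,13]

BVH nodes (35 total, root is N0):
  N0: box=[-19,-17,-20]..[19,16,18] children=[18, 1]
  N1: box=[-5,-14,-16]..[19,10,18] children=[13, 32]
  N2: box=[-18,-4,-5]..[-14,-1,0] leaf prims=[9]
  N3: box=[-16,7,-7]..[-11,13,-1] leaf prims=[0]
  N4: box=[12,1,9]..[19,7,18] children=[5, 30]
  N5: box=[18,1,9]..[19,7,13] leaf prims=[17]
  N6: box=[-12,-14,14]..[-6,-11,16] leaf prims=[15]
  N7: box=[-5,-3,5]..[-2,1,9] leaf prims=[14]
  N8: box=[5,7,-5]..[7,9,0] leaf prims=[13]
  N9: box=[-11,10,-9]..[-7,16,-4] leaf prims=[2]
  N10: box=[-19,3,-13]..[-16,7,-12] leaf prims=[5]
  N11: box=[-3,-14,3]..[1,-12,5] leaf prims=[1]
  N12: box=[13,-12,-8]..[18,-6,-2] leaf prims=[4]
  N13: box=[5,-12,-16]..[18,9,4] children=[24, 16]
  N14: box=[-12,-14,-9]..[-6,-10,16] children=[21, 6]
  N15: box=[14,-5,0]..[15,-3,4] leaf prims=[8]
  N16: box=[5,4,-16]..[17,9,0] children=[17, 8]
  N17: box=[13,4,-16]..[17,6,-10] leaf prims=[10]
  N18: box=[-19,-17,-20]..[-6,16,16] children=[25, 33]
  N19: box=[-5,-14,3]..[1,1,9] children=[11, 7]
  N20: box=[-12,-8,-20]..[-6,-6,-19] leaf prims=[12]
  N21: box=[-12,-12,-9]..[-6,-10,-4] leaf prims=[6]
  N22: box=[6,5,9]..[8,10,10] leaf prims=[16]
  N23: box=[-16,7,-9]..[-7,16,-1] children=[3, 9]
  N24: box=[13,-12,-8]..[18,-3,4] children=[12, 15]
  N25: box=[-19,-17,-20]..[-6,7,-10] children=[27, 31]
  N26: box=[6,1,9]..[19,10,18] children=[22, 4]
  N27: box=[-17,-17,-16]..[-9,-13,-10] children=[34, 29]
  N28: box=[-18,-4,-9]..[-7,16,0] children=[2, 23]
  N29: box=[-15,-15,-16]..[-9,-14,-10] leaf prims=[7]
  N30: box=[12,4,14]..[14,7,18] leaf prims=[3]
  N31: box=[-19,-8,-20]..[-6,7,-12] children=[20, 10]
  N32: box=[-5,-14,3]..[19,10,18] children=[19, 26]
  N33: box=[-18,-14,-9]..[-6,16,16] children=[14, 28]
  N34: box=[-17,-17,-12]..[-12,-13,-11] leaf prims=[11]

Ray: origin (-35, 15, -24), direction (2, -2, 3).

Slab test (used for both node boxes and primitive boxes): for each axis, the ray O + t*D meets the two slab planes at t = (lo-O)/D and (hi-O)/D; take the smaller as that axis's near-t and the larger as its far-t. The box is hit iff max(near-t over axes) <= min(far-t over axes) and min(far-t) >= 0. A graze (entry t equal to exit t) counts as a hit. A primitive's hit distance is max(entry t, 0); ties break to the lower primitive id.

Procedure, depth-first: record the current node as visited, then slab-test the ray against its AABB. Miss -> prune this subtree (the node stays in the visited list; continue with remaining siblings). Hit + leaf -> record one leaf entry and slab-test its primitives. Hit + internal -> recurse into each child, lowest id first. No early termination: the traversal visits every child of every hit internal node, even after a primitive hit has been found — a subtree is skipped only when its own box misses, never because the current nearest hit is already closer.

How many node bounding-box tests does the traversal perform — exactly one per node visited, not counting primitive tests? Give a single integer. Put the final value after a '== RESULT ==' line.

Trace the traversal:
N0 x:[8,27] y:[-1/2,16] z:[4/3,14] -> hit [8,14], descend [1, 18]
  N1 x:[15,27] y:[5/2,29/2] z:[8/3,14] -> miss, prune
  N18 x:[8,29/2] y:[-1/2,16] z:[4/3,40/3] -> hit [8,40/3], descend [25, 33]
    N25 x:[8,29/2] y:[4,16] z:[4/3,14/3] -> miss, prune
    N33 x:[17/2,29/2] y:[-1/2,29/2] z:[5,40/3] -> hit [17/2,40/3], descend [14, 28]
      N14 x:[23/2,29/2] y:[25/2,29/2] z:[5,40/3] -> hit [25/2,40/3], descend [6, 21]
        N6 x:[23/2,29/2] y:[13,29/2] z:[38/3,40/3] -> hit [13,40/3] leaf, test {P15@t=13}
        N21 x:[23/2,29/2] y:[25/2,27/2] z:[5,20/3] -> miss, prune
      N28 x:[17/2,14] y:[-1/2,19/2] z:[5,8] -> miss, prune

9 AABB tests over nodes [0, 1, 18, 25, 33, 14, 6, 21, 28]; 1 leaf entered; closest P15.

== RESULT ==
9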